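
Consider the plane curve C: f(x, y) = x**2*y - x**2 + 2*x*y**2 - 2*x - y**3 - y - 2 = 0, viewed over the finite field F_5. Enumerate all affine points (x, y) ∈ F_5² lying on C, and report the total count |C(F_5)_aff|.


Affine F_5-points: {(0, 4), (1, 0), (1, 2), (2, 0), (3, 2)}; count = 5.

For each of the 25 pairs (x, y) ∈ F_5², evaluate f(x, y) mod 5. Record the zeros.
  x = 0: [0↦3, 1↦1, 2↦3, 3↦3, 4↦0]  zeros at y ∈ {4}
  x = 1: [0↦0, 1↦1, 2↦0, 3↦1, 4↦3]  zeros at y ∈ {0, 2}
  x = 2: [0↦0, 1↦1, 2↦4, 3↦3, 4↦2]  zeros at y ∈ {0}
  x = 3: [0↦3, 1↦1, 2↦0, 3↦4, 4↦2]  zeros at y ∈ {2}
  x = 4: [0↦4, 1↦1, 2↦3, 3↦4, 4↦3]  zeros at y ∈ ∅
Collecting zeros: affine points = {(0, 4), (1, 0), (1, 2), (2, 0), (3, 2)}.
Total count |C(F_5)_aff| = 5.


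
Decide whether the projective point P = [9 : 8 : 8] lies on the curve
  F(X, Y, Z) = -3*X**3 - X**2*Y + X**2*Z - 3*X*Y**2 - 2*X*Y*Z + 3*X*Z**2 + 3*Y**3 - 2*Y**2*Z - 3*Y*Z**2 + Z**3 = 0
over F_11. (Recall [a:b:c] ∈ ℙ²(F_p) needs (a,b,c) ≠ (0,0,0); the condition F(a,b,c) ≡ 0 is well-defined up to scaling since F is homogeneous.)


F(9,8,8) ≡ 10 (mod 11); P is NOT on the curve.

Evaluate F(9, 8, 8) term-by-term (mod 11).
  -3*X**3 ↦ -3·729·1·1 = -2187
  -X**2*Y ↦ -1·81·8·1 = -648
  X**2*Z ↦ 1·81·1·8 = 648
  -3*X*Y**2 ↦ -3·9·64·1 = -1728
  -2*X*Y*Z ↦ -2·9·8·8 = -1152
  3*X*Z**2 ↦ 3·9·1·64 = 1728
  3*Y**3 ↦ 3·1·512·1 = 1536
  -2*Y**2*Z ↦ -2·1·64·8 = -1024
  -3*Y*Z**2 ↦ -3·1·8·64 = -1536
  Z**3 ↦ 1·1·1·512 = 512
Sum: F(9, 8, 8) = (-2187) + (-648) + (648) + (-1728) + (-1152) + (1728) + (1536) + (-1024) + (-1536) + (512) = -3851.
Reducing mod 11: -3851 ≡ 10 (mod 11).
Since F(a, b, c) ≡ 10 ≠ 0 (mod 11), P does NOT lie on the curve.


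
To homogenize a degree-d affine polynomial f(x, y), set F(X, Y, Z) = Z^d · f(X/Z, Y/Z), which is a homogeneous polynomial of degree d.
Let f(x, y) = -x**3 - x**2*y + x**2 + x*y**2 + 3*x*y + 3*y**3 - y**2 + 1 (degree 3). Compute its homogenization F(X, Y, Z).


F(X, Y, Z) = -X**3 - X**2*Y + X**2*Z + X*Y**2 + 3*X*Y*Z + 3*Y**3 - Y**2*Z + Z**3

deg(f) = 3.
Substitute x = X/Z, y = Y/Z into f, then multiply by Z^3.
  monomial -1·x^3·y^0 ↦ -1·X^3·Y^0·Z^0.
  monomial -1·x^2·y^1 ↦ -1·X^2·Y^1·Z^0.
  monomial 1·x^2·y^0 ↦ 1·X^2·Y^0·Z^1.
  monomial 1·x^1·y^2 ↦ 1·X^1·Y^2·Z^0.
  monomial 3·x^1·y^1 ↦ 3·X^1·Y^1·Z^1.
  monomial 3·x^0·y^3 ↦ 3·X^0·Y^3·Z^0.
  monomial -1·x^0·y^2 ↦ -1·X^0·Y^2·Z^1.
  monomial 1·x^0·y^0 ↦ 1·X^0·Y^0·Z^3.
Collecting: F(X, Y, Z) = -X**3 - X**2*Y + X**2*Z + X*Y**2 + 3*X*Y*Z + 3*Y**3 - Y**2*Z + Z**3.


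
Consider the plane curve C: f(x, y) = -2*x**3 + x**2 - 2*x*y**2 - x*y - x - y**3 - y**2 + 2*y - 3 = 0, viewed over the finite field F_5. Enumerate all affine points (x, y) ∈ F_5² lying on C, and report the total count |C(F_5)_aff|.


Affine F_5-points: {(0, 4), (1, 0), (2, 2), (3, 1), (4, 4)}; count = 5.

For each of the 25 pairs (x, y) ∈ F_5², evaluate f(x, y) mod 5. Record the zeros.
  x = 0: [0↦2, 1↦2, 2↦4, 3↦2, 4↦0]  zeros at y ∈ {4}
  x = 1: [0↦0, 1↦2, 2↦2, 3↦4, 4↦2]  zeros at y ∈ {0}
  x = 2: [0↦3, 1↦2, 2↦0, 3↦1, 4↦4]  zeros at y ∈ {2}
  x = 3: [0↦4, 1↦0, 2↦1, 3↦1, 4↦4]  zeros at y ∈ {1}
  x = 4: [0↦1, 1↦4, 2↦3, 3↦2, 4↦0]  zeros at y ∈ {4}
Collecting zeros: affine points = {(0, 4), (1, 0), (2, 2), (3, 1), (4, 4)}.
Total count |C(F_5)_aff| = 5.


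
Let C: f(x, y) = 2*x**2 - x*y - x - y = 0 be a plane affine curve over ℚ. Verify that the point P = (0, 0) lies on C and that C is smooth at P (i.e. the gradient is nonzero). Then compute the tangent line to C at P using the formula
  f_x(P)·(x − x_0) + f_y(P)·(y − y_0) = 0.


Tangent line at P: -x - y = 0.

Step 1: f(0, 0) = 0, so P lies on C.
Step 2: partial derivatives
  f_x(x, y) = 4*x - y - 1, f_y(x, y) = -x - 1.
  f_x(P) = -1, f_y(P) = -1 (gradient nonzero, so P is smooth).
Step 3: tangent line at P: -1·(x − 0) + -1·(y − 0) = 0.
Expanding: -x - y = 0.


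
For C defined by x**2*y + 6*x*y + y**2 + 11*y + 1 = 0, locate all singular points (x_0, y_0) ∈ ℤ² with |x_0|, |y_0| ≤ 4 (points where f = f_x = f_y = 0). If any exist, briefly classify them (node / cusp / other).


Singular points: {(-3, -1)}; classification: node.

Compute partial derivatives:
  f_x = 2*x*y + 6*y.
  f_y = x**2 + 6*x + 2*y + 11.
Scan x_0 ∈ {−4, ..., 4}. For each x_0, f_y(x_0, y) is a polynomial in y; find its integer roots y ∈ {−4, ..., 4}, then test f_x and f at those candidates.
  x = -4: f_y(-4, y) = 2*y + 3; no integer root y with |y| ≤ 4.
  x = -3: f_y(-3, y) = 2*y + 2; vanishes at y ∈ {-1}. (-3, -1): f_x = 0, f = 0 — SINGULAR.
  x = -2: f_y(-2, y) = 2*y + 3; no integer root y with |y| ≤ 4.
  x = -1: f_y(-1, y) = 2*y + 6; vanishes at y ∈ {-3}. (-1, -3): f_x = -12 ≠ 0.
  x = 0: f_y(0, y) = 2*y + 11; no integer root y with |y| ≤ 4.
  x = 1: f_y(1, y) = 2*y + 18; no integer root y with |y| ≤ 4.
  x = 2: f_y(2, y) = 2*y + 27; no integer root y with |y| ≤ 4.
  x = 3: f_y(3, y) = 2*y + 38; no integer root y with |y| ≤ 4.
  x = 4: f_y(4, y) = 2*y + 51; no integer root y with |y| ≤ 4.
Only singular point on the grid: (-3, -1).
Classify: substitute x = -3 + u, y = -1 + v and expand: f = u**2*v - u**2 + v**2.
No constant or linear terms (consistent with a singular point). Quadratic part: -u**2 + v**2. Cubic part: u**2*v.
The quadratic part v**2 - u**2 = (v − u)(v + u) splits into two distinct linear factors, so there are two distinct tangent lines y − -1 = ±(x − -3) — this is a node (ordinary double point).
Classification: node.


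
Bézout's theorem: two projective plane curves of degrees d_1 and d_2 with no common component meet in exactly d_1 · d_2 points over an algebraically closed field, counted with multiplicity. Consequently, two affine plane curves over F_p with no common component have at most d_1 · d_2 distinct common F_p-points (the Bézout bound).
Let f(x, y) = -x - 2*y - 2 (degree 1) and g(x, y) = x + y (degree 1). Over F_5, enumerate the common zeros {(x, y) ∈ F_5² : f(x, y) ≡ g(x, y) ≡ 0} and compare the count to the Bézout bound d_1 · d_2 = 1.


Common zeros: {(2, 3)}; count = 1; Bézout bound = 1.

deg(f) = 1, deg(g) = 1, so Bézout bound = 1.
Scan x ∈ F_5. For each x, list the y ∈ F_5 with f(x, y) ≡ 0 and those with g(x, y) ≡ 0 (mod 5); the common zeros in that column are the intersection.
  x = 0: f ≡ 0 at y ∈ {4}; g ≡ 0 at y ∈ {0}; common: ∅.
  x = 1: f ≡ 0 at y ∈ {1}; g ≡ 0 at y ∈ {4}; common: ∅.
  x = 2: f ≡ 0 at y ∈ {3}; g ≡ 0 at y ∈ {3}; common: {3}.
  x = 3: f ≡ 0 at y ∈ {0}; g ≡ 0 at y ∈ {2}; common: ∅.
  x = 4: f ≡ 0 at y ∈ {2}; g ≡ 0 at y ∈ {1}; common: ∅.
Collecting: common zeros = {(2, 3)}, so the count is 1.
Comparison with the Bézout bound: 1 ≤ 1 = deg(f)·deg(g), as expected for curves with no common component (the bound is attained).


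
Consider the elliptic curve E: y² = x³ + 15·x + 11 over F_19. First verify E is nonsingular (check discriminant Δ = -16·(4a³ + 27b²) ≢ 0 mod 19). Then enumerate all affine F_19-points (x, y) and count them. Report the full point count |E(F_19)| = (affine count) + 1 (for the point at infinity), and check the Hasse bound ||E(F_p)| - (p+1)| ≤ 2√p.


Affine points = {(0, 7), (0, 12), (2, 7), (2, 12), (3, 8), (3, 11), (8, 4), (8, 15), (9, 1), (9, 18), (11, 5), (11, 14), (12, 0), (13, 3), (13, 16), (14, 1), (14, 18), (15, 1), (15, 18), (17, 7), (17, 12)}; affine count = 21; |E(F_19)| = 22.

Discriminant check: Δ ∝ 4a³ + 27b² = 4·15³ + 27·11² = 4·3375 + 27·121 ≡ 9 (mod 19). Nonzero ⇒ E is nonsingular.
For each x ∈ F_19, compute rhs = x³ + 15·x + 11 mod 19, then count y ∈ F_19 with y² ≡ rhs.
  x = 0: rhs = 11, matching y values: 7, 12 (2 points).
  x = 1: rhs = 8, matching y values: none (0 points).
  x = 2: rhs = 11, matching y values: 7, 12 (2 points).
  x = 3: rhs = 7, matching y values: 8, 11 (2 points).
  x = 4: rhs = 2, matching y values: none (0 points).
  x = 5: rhs = 2, matching y values: none (0 points).
  x = 6: rhs = 13, matching y values: none (0 points).
  x = 7: rhs = 3, matching y values: none (0 points).
  x = 8: rhs = 16, matching y values: 4, 15 (2 points).
  x = 9: rhs = 1, matching y values: 1, 18 (2 points).
  x = 10: rhs = 2, matching y values: none (0 points).
  x = 11: rhs = 6, matching y values: 5, 14 (2 points).
  x = 12: rhs = 0, matching y values: 0 (1 points).
  x = 13: rhs = 9, matching y values: 3, 16 (2 points).
  x = 14: rhs = 1, matching y values: 1, 18 (2 points).
  x = 15: rhs = 1, matching y values: 1, 18 (2 points).
  x = 16: rhs = 15, matching y values: none (0 points).
  x = 17: rhs = 11, matching y values: 7, 12 (2 points).
  x = 18: rhs = 14, matching y values: none (0 points).
Total affine count: 21.
Full point count |E(F_19)| = 21 + 1 = 22.
Hasse bound: |22 − (19+1)| = |2| = 2 ≤ 2√19 ≈ 8.7178 ✓.


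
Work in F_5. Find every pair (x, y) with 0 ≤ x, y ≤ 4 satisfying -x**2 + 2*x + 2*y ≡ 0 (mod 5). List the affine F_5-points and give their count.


Affine F_5-points: {(0, 0), (1, 2), (2, 0), (3, 4), (4, 4)}; count = 5.

For each of the 25 pairs (x, y) ∈ F_5², evaluate f(x, y) mod 5. Record the zeros.
  x = 0: [0↦0, 1↦2, 2↦4, 3↦1, 4↦3]  zeros at y ∈ {0}
  x = 1: [0↦1, 1↦3, 2↦0, 3↦2, 4↦4]  zeros at y ∈ {2}
  x = 2: [0↦0, 1↦2, 2↦4, 3↦1, 4↦3]  zeros at y ∈ {0}
  x = 3: [0↦2, 1↦4, 2↦1, 3↦3, 4↦0]  zeros at y ∈ {4}
  x = 4: [0↦2, 1↦4, 2↦1, 3↦3, 4↦0]  zeros at y ∈ {4}
Collecting zeros: affine points = {(0, 0), (1, 2), (2, 0), (3, 4), (4, 4)}.
Total count |C(F_5)_aff| = 5.


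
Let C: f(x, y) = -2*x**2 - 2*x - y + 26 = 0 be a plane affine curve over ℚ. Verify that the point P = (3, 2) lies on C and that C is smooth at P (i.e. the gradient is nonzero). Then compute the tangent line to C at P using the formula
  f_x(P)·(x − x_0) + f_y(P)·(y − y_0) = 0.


Tangent line at P: -14*x - y + 44 = 0.

Step 1: f(3, 2) = 0, so P lies on C.
Step 2: partial derivatives
  f_x(x, y) = -4*x - 2, f_y(x, y) = -1.
  f_x(P) = -14, f_y(P) = -1 (gradient nonzero, so P is smooth).
Step 3: tangent line at P: -14·(x − 3) + -1·(y − 2) = 0.
Expanding: -14*x - y + 44 = 0.


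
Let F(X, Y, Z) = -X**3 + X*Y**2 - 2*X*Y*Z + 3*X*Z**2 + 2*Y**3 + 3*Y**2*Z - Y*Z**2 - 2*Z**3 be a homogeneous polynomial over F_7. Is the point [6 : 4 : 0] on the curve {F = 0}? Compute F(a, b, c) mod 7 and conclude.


F(6,4,0) ≡ 1 (mod 7); P is NOT on the curve.

Evaluate F(6, 4, 0) term-by-term (mod 7).
  -X**3 ↦ -1·216·1·1 = -216
  X*Y**2 ↦ 1·6·16·1 = 96
  -2*X*Y*Z ↦ -2·6·4·0 = 0
  3*X*Z**2 ↦ 3·6·1·0 = 0
  2*Y**3 ↦ 2·1·64·1 = 128
  3*Y**2*Z ↦ 3·1·16·0 = 0
  -Y*Z**2 ↦ -1·1·4·0 = 0
  -2*Z**3 ↦ -2·1·1·0 = 0
Sum: F(6, 4, 0) = (-216) + (96) + (0) + (0) + (128) + (0) + (0) + (0) = 8.
Reducing mod 7: 8 ≡ 1 (mod 7).
Since F(a, b, c) ≡ 1 ≠ 0 (mod 7), P does NOT lie on the curve.


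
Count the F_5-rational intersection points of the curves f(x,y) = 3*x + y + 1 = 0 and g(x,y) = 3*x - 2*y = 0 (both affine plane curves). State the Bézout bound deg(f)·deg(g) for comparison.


Common zeros: {(2, 3)}; count = 1; Bézout bound = 1.

deg(f) = 1, deg(g) = 1, so Bézout bound = 1.
Scan x ∈ F_5. For each x, list the y ∈ F_5 with f(x, y) ≡ 0 and those with g(x, y) ≡ 0 (mod 5); the common zeros in that column are the intersection.
  x = 0: f ≡ 0 at y ∈ {4}; g ≡ 0 at y ∈ {0}; common: ∅.
  x = 1: f ≡ 0 at y ∈ {1}; g ≡ 0 at y ∈ {4}; common: ∅.
  x = 2: f ≡ 0 at y ∈ {3}; g ≡ 0 at y ∈ {3}; common: {3}.
  x = 3: f ≡ 0 at y ∈ {0}; g ≡ 0 at y ∈ {2}; common: ∅.
  x = 4: f ≡ 0 at y ∈ {2}; g ≡ 0 at y ∈ {1}; common: ∅.
Collecting: common zeros = {(2, 3)}, so the count is 1.
Comparison with the Bézout bound: 1 ≤ 1 = deg(f)·deg(g), as expected for curves with no common component (the bound is attained).


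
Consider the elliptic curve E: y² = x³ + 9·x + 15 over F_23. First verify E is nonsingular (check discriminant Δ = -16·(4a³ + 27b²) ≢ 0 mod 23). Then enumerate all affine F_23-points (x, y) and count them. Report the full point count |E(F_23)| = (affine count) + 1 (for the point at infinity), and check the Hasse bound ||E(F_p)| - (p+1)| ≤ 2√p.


Affine points = {(1, 5), (1, 18), (2, 8), (2, 15), (3, 0), (4, 0), (5, 1), (5, 22), (6, 3), (6, 20), (8, 1), (8, 22), (10, 1), (10, 22), (13, 11), (13, 12), (15, 11), (15, 12), (16, 0), (18, 11), (18, 12), (21, 9), (21, 14)}; affine count = 23; |E(F_23)| = 24.

Discriminant check: Δ ∝ 4a³ + 27b² = 4·9³ + 27·15² = 4·729 + 27·225 ≡ 21 (mod 23). Nonzero ⇒ E is nonsingular.
For each x ∈ F_23, compute rhs = x³ + 9·x + 15 mod 23, then count y ∈ F_23 with y² ≡ rhs.
  x = 0: rhs = 15, matching y values: none (0 points).
  x = 1: rhs = 2, matching y values: 5, 18 (2 points).
  x = 2: rhs = 18, matching y values: 8, 15 (2 points).
  x = 3: rhs = 0, matching y values: 0 (1 points).
  x = 4: rhs = 0, matching y values: 0 (1 points).
  x = 5: rhs = 1, matching y values: 1, 22 (2 points).
  x = 6: rhs = 9, matching y values: 3, 20 (2 points).
  x = 7: rhs = 7, matching y values: none (0 points).
  x = 8: rhs = 1, matching y values: 1, 22 (2 points).
  x = 9: rhs = 20, matching y values: none (0 points).
  x = 10: rhs = 1, matching y values: 1, 22 (2 points).
  x = 11: rhs = 19, matching y values: none (0 points).
  x = 12: rhs = 11, matching y values: none (0 points).
  x = 13: rhs = 6, matching y values: 11, 12 (2 points).
  x = 14: rhs = 10, matching y values: none (0 points).
  x = 15: rhs = 6, matching y values: 11, 12 (2 points).
  x = 16: rhs = 0, matching y values: 0 (1 points).
  x = 17: rhs = 21, matching y values: none (0 points).
  x = 18: rhs = 6, matching y values: 11, 12 (2 points).
  x = 19: rhs = 7, matching y values: none (0 points).
  x = 20: rhs = 7, matching y values: none (0 points).
  x = 21: rhs = 12, matching y values: 9, 14 (2 points).
  x = 22: rhs = 5, matching y values: none (0 points).
Total affine count: 23.
Full point count |E(F_23)| = 23 + 1 = 24.
Hasse bound: |24 − (23+1)| = |0| = 0 ≤ 2√23 ≈ 9.5917 ✓.


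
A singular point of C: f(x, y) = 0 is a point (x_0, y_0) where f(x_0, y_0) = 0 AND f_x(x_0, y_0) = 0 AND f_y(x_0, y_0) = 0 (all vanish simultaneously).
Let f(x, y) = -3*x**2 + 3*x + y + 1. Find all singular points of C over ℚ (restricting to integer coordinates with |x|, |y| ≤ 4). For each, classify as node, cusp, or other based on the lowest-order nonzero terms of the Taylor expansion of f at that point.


No singular points in the scanned grid; C is smooth there.

Compute partial derivatives:
  f_x = 3 - 6*x.
  f_y = 1.
f_y = 1 is a nonzero constant, so f_y never vanishes: no point (x, y) can satisfy f = f_x = f_y = 0. In particular no (x, y) ∈ {−4, ..., 4}² is singular; the curve is smooth.


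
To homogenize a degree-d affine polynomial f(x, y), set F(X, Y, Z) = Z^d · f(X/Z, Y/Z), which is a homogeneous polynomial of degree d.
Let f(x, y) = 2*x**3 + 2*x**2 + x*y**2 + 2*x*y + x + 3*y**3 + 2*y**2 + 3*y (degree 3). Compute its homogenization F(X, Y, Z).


F(X, Y, Z) = 2*X**3 + 2*X**2*Z + X*Y**2 + 2*X*Y*Z + X*Z**2 + 3*Y**3 + 2*Y**2*Z + 3*Y*Z**2

deg(f) = 3.
Substitute x = X/Z, y = Y/Z into f, then multiply by Z^3.
  monomial 2·x^3·y^0 ↦ 2·X^3·Y^0·Z^0.
  monomial 2·x^2·y^0 ↦ 2·X^2·Y^0·Z^1.
  monomial 1·x^1·y^2 ↦ 1·X^1·Y^2·Z^0.
  monomial 2·x^1·y^1 ↦ 2·X^1·Y^1·Z^1.
  monomial 1·x^1·y^0 ↦ 1·X^1·Y^0·Z^2.
  monomial 3·x^0·y^3 ↦ 3·X^0·Y^3·Z^0.
  monomial 2·x^0·y^2 ↦ 2·X^0·Y^2·Z^1.
  monomial 3·x^0·y^1 ↦ 3·X^0·Y^1·Z^2.
Collecting: F(X, Y, Z) = 2*X**3 + 2*X**2*Z + X*Y**2 + 2*X*Y*Z + X*Z**2 + 3*Y**3 + 2*Y**2*Z + 3*Y*Z**2.


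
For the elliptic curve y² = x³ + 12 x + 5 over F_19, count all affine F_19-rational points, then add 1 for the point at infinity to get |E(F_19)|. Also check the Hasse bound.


Affine points = {(0, 9), (0, 10), (3, 7), (3, 12), (5, 0), (8, 9), (8, 10), (9, 5), (9, 14), (10, 2), (10, 17), (11, 9), (11, 10), (15, 8), (15, 11), (17, 7), (17, 12), (18, 7), (18, 12)}; affine count = 19; |E(F_19)| = 20.

Discriminant check: Δ ∝ 4a³ + 27b² = 4·12³ + 27·5² = 4·1728 + 27·25 ≡ 6 (mod 19). Nonzero ⇒ E is nonsingular.
For each x ∈ F_19, compute rhs = x³ + 12·x + 5 mod 19, then count y ∈ F_19 with y² ≡ rhs.
  x = 0: rhs = 5, matching y values: 9, 10 (2 points).
  x = 1: rhs = 18, matching y values: none (0 points).
  x = 2: rhs = 18, matching y values: none (0 points).
  x = 3: rhs = 11, matching y values: 7, 12 (2 points).
  x = 4: rhs = 3, matching y values: none (0 points).
  x = 5: rhs = 0, matching y values: 0 (1 points).
  x = 6: rhs = 8, matching y values: none (0 points).
  x = 7: rhs = 14, matching y values: none (0 points).
  x = 8: rhs = 5, matching y values: 9, 10 (2 points).
  x = 9: rhs = 6, matching y values: 5, 14 (2 points).
  x = 10: rhs = 4, matching y values: 2, 17 (2 points).
  x = 11: rhs = 5, matching y values: 9, 10 (2 points).
  x = 12: rhs = 15, matching y values: none (0 points).
  x = 13: rhs = 2, matching y values: none (0 points).
  x = 14: rhs = 10, matching y values: none (0 points).
  x = 15: rhs = 7, matching y values: 8, 11 (2 points).
  x = 16: rhs = 18, matching y values: none (0 points).
  x = 17: rhs = 11, matching y values: 7, 12 (2 points).
  x = 18: rhs = 11, matching y values: 7, 12 (2 points).
Total affine count: 19.
Full point count |E(F_19)| = 19 + 1 = 20.
Hasse bound: |20 − (19+1)| = |0| = 0 ≤ 2√19 ≈ 8.7178 ✓.


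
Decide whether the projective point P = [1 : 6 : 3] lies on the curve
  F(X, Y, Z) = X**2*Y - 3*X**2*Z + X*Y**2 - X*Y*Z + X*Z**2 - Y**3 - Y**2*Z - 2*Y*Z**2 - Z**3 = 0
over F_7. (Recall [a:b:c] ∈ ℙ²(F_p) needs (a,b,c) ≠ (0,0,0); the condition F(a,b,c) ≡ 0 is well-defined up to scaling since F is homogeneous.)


F(1,6,3) ≡ 6 (mod 7); P is NOT on the curve.

Evaluate F(1, 6, 3) term-by-term (mod 7).
  X**2*Y ↦ 1·1·6·1 = 6
  -3*X**2*Z ↦ -3·1·1·3 = -9
  X*Y**2 ↦ 1·1·36·1 = 36
  -X*Y*Z ↦ -1·1·6·3 = -18
  X*Z**2 ↦ 1·1·1·9 = 9
  -Y**3 ↦ -1·1·216·1 = -216
  -Y**2*Z ↦ -1·1·36·3 = -108
  -2*Y*Z**2 ↦ -2·1·6·9 = -108
  -Z**3 ↦ -1·1·1·27 = -27
Sum: F(1, 6, 3) = (6) + (-9) + (36) + (-18) + (9) + (-216) + (-108) + (-108) + (-27) = -435.
Reducing mod 7: -435 ≡ 6 (mod 7).
Since F(a, b, c) ≡ 6 ≠ 0 (mod 7), P does NOT lie on the curve.


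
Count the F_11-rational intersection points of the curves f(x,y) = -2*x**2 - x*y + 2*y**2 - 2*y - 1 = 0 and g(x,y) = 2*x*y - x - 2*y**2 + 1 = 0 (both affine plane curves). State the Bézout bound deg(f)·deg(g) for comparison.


Common zeros: {(7, 10), (10, 7)}; count = 2; Bézout bound = 4.

deg(f) = 2, deg(g) = 2, so Bézout bound = 4.
Scan x ∈ F_11. For each x, list the y ∈ F_11 with f(x, y) ≡ 0 and those with g(x, y) ≡ 0 (mod 11); the common zeros in that column are the intersection.
  x = 0: f ≡ 0 at y ∈ {3, 9}; g ≡ 0 at y ∈ ∅; common: ∅.
  x = 1: f ≡ 0 at y ∈ {9}; g ≡ 0 at y ∈ {0, 1}; common: ∅.
  x = 2: f ≡ 0 at y ∈ {1}; g ≡ 0 at y ∈ ∅; common: ∅.
  x = 3: f ≡ 0 at y ∈ {1, 7}; g ≡ 0 at y ∈ {5, 9}; common: ∅.
  x = 4: f ≡ 0 at y ∈ {0, 3}; g ≡ 0 at y ∈ ∅; common: ∅.
  x = 5: f ≡ 0 at y ∈ ∅; g ≡ 0 at y ∈ ∅; common: ∅.
  x = 6: f ≡ 0 at y ∈ ∅; g ≡ 0 at y ∈ {2, 4}; common: ∅.
  x = 7: f ≡ 0 at y ∈ {0, 10}; g ≡ 0 at y ∈ {8, 10}; common: {10}.
  x = 8: f ≡ 0 at y ∈ ∅; g ≡ 0 at y ∈ ∅; common: ∅.
  x = 9: f ≡ 0 at y ∈ ∅; g ≡ 0 at y ∈ ∅; common: ∅.
  x = 10: f ≡ 0 at y ∈ {7, 10}; g ≡ 0 at y ∈ {3, 7}; common: {7}.
Collecting: common zeros = {(7, 10), (10, 7)}, so the count is 2.
Comparison with the Bézout bound: 2 ≤ 4 = deg(f)·deg(g), as expected for curves with no common component (the affine F_11-count falls short of the bound because intersections may lie at infinity, over extension fields, or carry multiplicity).


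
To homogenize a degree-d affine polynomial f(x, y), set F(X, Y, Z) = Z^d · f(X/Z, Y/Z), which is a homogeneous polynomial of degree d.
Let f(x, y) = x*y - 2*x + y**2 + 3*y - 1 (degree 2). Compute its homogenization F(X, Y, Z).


F(X, Y, Z) = X*Y - 2*X*Z + Y**2 + 3*Y*Z - Z**2

deg(f) = 2.
Substitute x = X/Z, y = Y/Z into f, then multiply by Z^2.
  monomial 1·x^1·y^1 ↦ 1·X^1·Y^1·Z^0.
  monomial -2·x^1·y^0 ↦ -2·X^1·Y^0·Z^1.
  monomial 1·x^0·y^2 ↦ 1·X^0·Y^2·Z^0.
  monomial 3·x^0·y^1 ↦ 3·X^0·Y^1·Z^1.
  monomial -1·x^0·y^0 ↦ -1·X^0·Y^0·Z^2.
Collecting: F(X, Y, Z) = X*Y - 2*X*Z + Y**2 + 3*Y*Z - Z**2.


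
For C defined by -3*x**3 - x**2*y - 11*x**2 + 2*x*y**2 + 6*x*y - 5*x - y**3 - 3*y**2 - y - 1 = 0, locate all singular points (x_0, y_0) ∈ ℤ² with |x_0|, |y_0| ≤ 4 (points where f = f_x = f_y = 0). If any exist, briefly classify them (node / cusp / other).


Singular points: {(-1, -2)}; classification: cusp.

Compute partial derivatives:
  f_x = -9*x**2 - 2*x*y - 22*x + 2*y**2 + 6*y - 5.
  f_y = -x**2 + 4*x*y + 6*x - 3*y**2 - 6*y - 1.
Scan x_0 ∈ {−4, ..., 4}. For each x_0, f_y(x_0, y) is a polynomial in y; find its integer roots y ∈ {−4, ..., 4}, then test f_x and f at those candidates.
  x = -4: f_y(-4, y) = -3*y**2 - 22*y - 41; no integer root y with |y| ≤ 4.
  x = -3: f_y(-3, y) = -3*y**2 - 18*y - 28; no integer root y with |y| ≤ 4.
  x = -2: f_y(-2, y) = -3*y**2 - 14*y - 17; no integer root y with |y| ≤ 4.
  x = -1: f_y(-1, y) = -3*y**2 - 10*y - 8; vanishes at y ∈ {-2}. (-1, -2): f_x = 0, f = 0 — SINGULAR.
  x = 0: f_y(0, y) = -3*y**2 - 6*y - 1; no integer root y with |y| ≤ 4.
  x = 1: f_y(1, y) = -3*y**2 - 2*y + 4; no integer root y with |y| ≤ 4.
  x = 2: f_y(2, y) = -3*y**2 + 2*y + 7; no integer root y with |y| ≤ 4.
  x = 3: f_y(3, y) = -3*y**2 + 6*y + 8; no integer root y with |y| ≤ 4.
  x = 4: f_y(4, y) = -3*y**2 + 10*y + 7; no integer root y with |y| ≤ 4.
Only singular point on the grid: (-1, -2).
Classify: substitute x = -1 + u, y = -2 + v and expand: f = -3*u**3 - u**2*v + 2*u*v**2 - v**3 + v**2.
No constant or linear terms (consistent with a singular point). Quadratic part: v**2. Cubic part: -3*u**3 - u**2*v + 2*u*v**2 - v**3.
The quadratic part v**2 is a perfect square, so there is a single (double) tangent line v = 0, i.e. y = -2. Restricting the cubic part to that line (v = 0) leaves -3*u**3 ≠ 0, so f is not divisible by v and the branch is v² ≈ 3*u**3 to lowest order — this is a cusp.
Classification: cusp.


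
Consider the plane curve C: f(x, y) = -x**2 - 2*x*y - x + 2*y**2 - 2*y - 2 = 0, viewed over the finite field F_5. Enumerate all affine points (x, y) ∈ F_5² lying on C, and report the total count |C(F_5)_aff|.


Affine F_5-points: {(0, 3), (2, 4), (3, 1), (3, 3), (4, 1), (4, 4)}; count = 6.

For each of the 25 pairs (x, y) ∈ F_5², evaluate f(x, y) mod 5. Record the zeros.
  x = 0: [0↦3, 1↦3, 2↦2, 3↦0, 4↦2]  zeros at y ∈ {3}
  x = 1: [0↦1, 1↦4, 2↦1, 3↦2, 4↦2]  zeros at y ∈ ∅
  x = 2: [0↦2, 1↦3, 2↦3, 3↦2, 4↦0]  zeros at y ∈ {4}
  x = 3: [0↦1, 1↦0, 2↦3, 3↦0, 4↦1]  zeros at y ∈ {1, 3}
  x = 4: [0↦3, 1↦0, 2↦1, 3↦1, 4↦0]  zeros at y ∈ {1, 4}
Collecting zeros: affine points = {(0, 3), (2, 4), (3, 1), (3, 3), (4, 1), (4, 4)}.
Total count |C(F_5)_aff| = 6.


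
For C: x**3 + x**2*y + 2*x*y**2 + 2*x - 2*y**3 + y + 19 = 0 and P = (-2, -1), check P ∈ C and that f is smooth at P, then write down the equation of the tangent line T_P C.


Tangent line at P: 20*x + 7*y + 47 = 0.

Step 1: f(-2, -1) = 0, so P lies on C.
Step 2: partial derivatives
  f_x(x, y) = 3*x**2 + 2*x*y + 2*y**2 + 2, f_y(x, y) = x**2 + 4*x*y - 6*y**2 + 1.
  f_x(P) = 20, f_y(P) = 7 (gradient nonzero, so P is smooth).
Step 3: tangent line at P: 20·(x − -2) + 7·(y − -1) = 0.
Expanding: 20*x + 7*y + 47 = 0.


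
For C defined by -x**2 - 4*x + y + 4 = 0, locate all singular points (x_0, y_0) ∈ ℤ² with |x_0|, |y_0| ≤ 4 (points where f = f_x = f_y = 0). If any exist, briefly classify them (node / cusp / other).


No singular points in the scanned grid; C is smooth there.

Compute partial derivatives:
  f_x = -2*x - 4.
  f_y = 1.
f_y = 1 is a nonzero constant, so f_y never vanishes: no point (x, y) can satisfy f = f_x = f_y = 0. In particular no (x, y) ∈ {−4, ..., 4}² is singular; the curve is smooth.


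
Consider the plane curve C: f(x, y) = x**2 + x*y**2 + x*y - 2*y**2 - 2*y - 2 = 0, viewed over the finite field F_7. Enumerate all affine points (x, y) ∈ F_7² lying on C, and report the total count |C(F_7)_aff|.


Affine F_7-points: {(0, 2), (0, 4), (1, 2), (1, 4), (3, 0), (3, 6), (4, 0), (4, 6), (6, 1), (6, 5)}; count = 10.

For each of the 49 pairs (x, y) ∈ F_7², evaluate f(x, y) mod 7. Record the zeros.
  x = 0: [0↦5, 1↦1, 2↦0, 3↦2, 4↦0, 5↦1, 6↦5]  zeros at y ∈ {2, 4}
  x = 1: [0↦6, 1↦4, 2↦0, 3↦1, 4↦0, 5↦4, 6↦6]  zeros at y ∈ {2, 4}
  x = 2: [0↦2, 1↦2, 2↦2, 3↦2, 4↦2, 5↦2, 6↦2]  zeros at y ∈ ∅
  x = 3: [0↦0, 1↦2, 2↦6, 3↦5, 4↦6, 5↦2, 6↦0]  zeros at y ∈ {0, 6}
  x = 4: [0↦0, 1↦4, 2↦5, 3↦3, 4↦5, 5↦4, 6↦0]  zeros at y ∈ {0, 6}
  x = 5: [0↦2, 1↦1, 2↦6, 3↦3, 4↦6, 5↦1, 6↦2]  zeros at y ∈ ∅
  x = 6: [0↦6, 1↦0, 2↦2, 3↦5, 4↦2, 5↦0, 6↦6]  zeros at y ∈ {1, 5}
Collecting zeros: affine points = {(0, 2), (0, 4), (1, 2), (1, 4), (3, 0), (3, 6), (4, 0), (4, 6), (6, 1), (6, 5)}.
Total count |C(F_7)_aff| = 10.


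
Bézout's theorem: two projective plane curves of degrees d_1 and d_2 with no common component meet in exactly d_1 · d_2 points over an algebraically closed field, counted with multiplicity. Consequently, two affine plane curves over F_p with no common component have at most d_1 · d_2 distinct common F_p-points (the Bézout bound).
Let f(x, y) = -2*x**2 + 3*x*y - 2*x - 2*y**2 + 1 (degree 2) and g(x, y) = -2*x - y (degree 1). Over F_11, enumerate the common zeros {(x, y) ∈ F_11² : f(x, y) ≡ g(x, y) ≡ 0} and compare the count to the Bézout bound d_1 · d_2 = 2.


Common zeros: ∅; count = 0; Bézout bound = 2.

deg(f) = 2, deg(g) = 1, so Bézout bound = 2.
Scan x ∈ F_11. For each x, list the y ∈ F_11 with f(x, y) ≡ 0 and those with g(x, y) ≡ 0 (mod 11); the common zeros in that column are the intersection.
  x = 0: f ≡ 0 at y ∈ ∅; g ≡ 0 at y ∈ {0}; common: ∅.
  x = 1: f ≡ 0 at y ∈ ∅; g ≡ 0 at y ∈ {9}; common: ∅.
  x = 2: f ≡ 0 at y ∈ {0, 3}; g ≡ 0 at y ∈ {7}; common: ∅.
  x = 3: f ≡ 0 at y ∈ ∅; g ≡ 0 at y ∈ {5}; common: ∅.
  x = 4: f ≡ 0 at y ∈ ∅; g ≡ 0 at y ∈ {3}; common: ∅.
  x = 5: f ≡ 0 at y ∈ ∅; g ≡ 0 at y ∈ {1}; common: ∅.
  x = 6: f ≡ 0 at y ∈ {2, 7}; g ≡ 0 at y ∈ {10}; common: ∅.
  x = 7: f ≡ 0 at y ∈ {2, 3}; g ≡ 0 at y ∈ {8}; common: ∅.
  x = 8: f ≡ 0 at y ∈ {0, 1}; g ≡ 0 at y ∈ {6}; common: ∅.
  x = 9: f ≡ 0 at y ∈ {1, 7}; g ≡ 0 at y ∈ {4}; common: ∅.
  x = 10: f ≡ 0 at y ∈ ∅; g ≡ 0 at y ∈ {2}; common: ∅.
Collecting: common zeros = ∅, so the count is 0.
Comparison with the Bézout bound: 0 ≤ 2 = deg(f)·deg(g), as expected for curves with no common component (the affine F_11-count falls short of the bound because intersections may lie at infinity, over extension fields, or carry multiplicity).


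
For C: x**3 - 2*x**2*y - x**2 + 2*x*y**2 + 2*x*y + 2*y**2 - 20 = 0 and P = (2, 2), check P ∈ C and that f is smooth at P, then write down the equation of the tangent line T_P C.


Tangent line at P: 4*x + 20*y - 48 = 0.

Step 1: f(2, 2) = 0, so P lies on C.
Step 2: partial derivatives
  f_x(x, y) = 3*x**2 - 4*x*y - 2*x + 2*y**2 + 2*y, f_y(x, y) = -2*x**2 + 4*x*y + 2*x + 4*y.
  f_x(P) = 4, f_y(P) = 20 (gradient nonzero, so P is smooth).
Step 3: tangent line at P: 4·(x − 2) + 20·(y − 2) = 0.
Expanding: 4*x + 20*y - 48 = 0.


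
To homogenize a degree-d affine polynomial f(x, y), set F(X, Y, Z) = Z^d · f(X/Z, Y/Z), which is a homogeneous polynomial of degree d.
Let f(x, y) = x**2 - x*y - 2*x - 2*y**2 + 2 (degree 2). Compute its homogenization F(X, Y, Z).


F(X, Y, Z) = X**2 - X*Y - 2*X*Z - 2*Y**2 + 2*Z**2

deg(f) = 2.
Substitute x = X/Z, y = Y/Z into f, then multiply by Z^2.
  monomial 1·x^2·y^0 ↦ 1·X^2·Y^0·Z^0.
  monomial -1·x^1·y^1 ↦ -1·X^1·Y^1·Z^0.
  monomial -2·x^1·y^0 ↦ -2·X^1·Y^0·Z^1.
  monomial -2·x^0·y^2 ↦ -2·X^0·Y^2·Z^0.
  monomial 2·x^0·y^0 ↦ 2·X^0·Y^0·Z^2.
Collecting: F(X, Y, Z) = X**2 - X*Y - 2*X*Z - 2*Y**2 + 2*Z**2.


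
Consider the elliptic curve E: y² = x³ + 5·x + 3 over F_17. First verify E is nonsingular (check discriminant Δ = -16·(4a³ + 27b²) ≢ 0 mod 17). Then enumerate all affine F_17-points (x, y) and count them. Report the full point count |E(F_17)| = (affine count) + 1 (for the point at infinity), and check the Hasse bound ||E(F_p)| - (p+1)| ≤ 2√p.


Affine points = {(1, 3), (1, 14), (2, 2), (2, 15), (4, 6), (4, 11), (5, 0), (10, 4), (10, 13), (13, 2), (13, 15), (15, 6), (15, 11)}; affine count = 13; |E(F_17)| = 14.

Discriminant check: Δ ∝ 4a³ + 27b² = 4·5³ + 27·3² = 4·125 + 27·9 ≡ 12 (mod 17). Nonzero ⇒ E is nonsingular.
For each x ∈ F_17, compute rhs = x³ + 5·x + 3 mod 17, then count y ∈ F_17 with y² ≡ rhs.
  x = 0: rhs = 3, matching y values: none (0 points).
  x = 1: rhs = 9, matching y values: 3, 14 (2 points).
  x = 2: rhs = 4, matching y values: 2, 15 (2 points).
  x = 3: rhs = 11, matching y values: none (0 points).
  x = 4: rhs = 2, matching y values: 6, 11 (2 points).
  x = 5: rhs = 0, matching y values: 0 (1 points).
  x = 6: rhs = 11, matching y values: none (0 points).
  x = 7: rhs = 7, matching y values: none (0 points).
  x = 8: rhs = 11, matching y values: none (0 points).
  x = 9: rhs = 12, matching y values: none (0 points).
  x = 10: rhs = 16, matching y values: 4, 13 (2 points).
  x = 11: rhs = 12, matching y values: none (0 points).
  x = 12: rhs = 6, matching y values: none (0 points).
  x = 13: rhs = 4, matching y values: 2, 15 (2 points).
  x = 14: rhs = 12, matching y values: none (0 points).
  x = 15: rhs = 2, matching y values: 6, 11 (2 points).
  x = 16: rhs = 14, matching y values: none (0 points).
Total affine count: 13.
Full point count |E(F_17)| = 13 + 1 = 14.
Hasse bound: |14 − (17+1)| = |-4| = 4 ≤ 2√17 ≈ 8.2462 ✓.


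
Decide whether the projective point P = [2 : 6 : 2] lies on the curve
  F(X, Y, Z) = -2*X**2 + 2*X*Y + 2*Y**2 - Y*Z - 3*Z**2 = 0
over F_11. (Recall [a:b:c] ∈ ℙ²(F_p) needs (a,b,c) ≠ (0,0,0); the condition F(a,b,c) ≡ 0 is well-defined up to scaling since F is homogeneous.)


F(2,6,2) ≡ 9 (mod 11); P is NOT on the curve.

Evaluate F(2, 6, 2) term-by-term (mod 11).
  -2*X**2 ↦ -2·4·1·1 = -8
  2*X*Y ↦ 2·2·6·1 = 24
  2*Y**2 ↦ 2·1·36·1 = 72
  -Y*Z ↦ -1·1·6·2 = -12
  -3*Z**2 ↦ -3·1·1·4 = -12
Sum: F(2, 6, 2) = (-8) + (24) + (72) + (-12) + (-12) = 64.
Reducing mod 11: 64 ≡ 9 (mod 11).
Since F(a, b, c) ≡ 9 ≠ 0 (mod 11), P does NOT lie on the curve.


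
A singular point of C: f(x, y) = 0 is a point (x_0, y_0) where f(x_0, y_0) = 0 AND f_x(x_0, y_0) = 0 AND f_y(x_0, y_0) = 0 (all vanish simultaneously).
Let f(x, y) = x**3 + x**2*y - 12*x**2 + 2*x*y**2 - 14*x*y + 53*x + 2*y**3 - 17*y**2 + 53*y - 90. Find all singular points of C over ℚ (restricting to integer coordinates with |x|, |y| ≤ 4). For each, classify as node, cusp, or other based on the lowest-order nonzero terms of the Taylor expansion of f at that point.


Singular points: {(3, 2)}; classification: node.

Compute partial derivatives:
  f_x = 3*x**2 + 2*x*y - 24*x + 2*y**2 - 14*y + 53.
  f_y = x**2 + 4*x*y - 14*x + 6*y**2 - 34*y + 53.
Scan x_0 ∈ {−4, ..., 4}. For each x_0, f_y(x_0, y) is a polynomial in y; find its integer roots y ∈ {−4, ..., 4}, then test f_x and f at those candidates.
  x = -4: f_y(-4, y) = 6*y**2 - 50*y + 125; no integer root y with |y| ≤ 4.
  x = -3: f_y(-3, y) = 6*y**2 - 46*y + 104; no integer root y with |y| ≤ 4.
  x = -2: f_y(-2, y) = 6*y**2 - 42*y + 85; no integer root y with |y| ≤ 4.
  x = -1: f_y(-1, y) = 6*y**2 - 38*y + 68; no integer root y with |y| ≤ 4.
  x = 0: f_y(0, y) = 6*y**2 - 34*y + 53; no integer root y with |y| ≤ 4.
  x = 1: f_y(1, y) = 6*y**2 - 30*y + 40; no integer root y with |y| ≤ 4.
  x = 2: f_y(2, y) = 6*y**2 - 26*y + 29; no integer root y with |y| ≤ 4.
  x = 3: f_y(3, y) = 6*y**2 - 22*y + 20; vanishes at y ∈ {2}. (3, 2): f_x = 0, f = 0 — SINGULAR.
  x = 4: f_y(4, y) = 6*y**2 - 18*y + 13; no integer root y with |y| ≤ 4.
Only singular point on the grid: (3, 2).
Classify: substitute x = 3 + u, y = 2 + v and expand: f = u**3 + u**2*v - u**2 + 2*u*v**2 + 2*v**3 + v**2.
No constant or linear terms (consistent with a singular point). Quadratic part: -u**2 + v**2. Cubic part: u**3 + u**2*v + 2*u*v**2 + 2*v**3.
The quadratic part v**2 - u**2 = (v − u)(v + u) splits into two distinct linear factors, so there are two distinct tangent lines y − 2 = ±(x − 3) — this is a node (ordinary double point).
Classification: node.


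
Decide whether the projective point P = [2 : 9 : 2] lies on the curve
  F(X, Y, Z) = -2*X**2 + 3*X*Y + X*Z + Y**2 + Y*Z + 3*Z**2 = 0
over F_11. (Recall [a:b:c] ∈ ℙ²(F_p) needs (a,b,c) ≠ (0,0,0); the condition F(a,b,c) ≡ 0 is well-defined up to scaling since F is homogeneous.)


F(2,9,2) ≡ 7 (mod 11); P is NOT on the curve.

Evaluate F(2, 9, 2) term-by-term (mod 11).
  -2*X**2 ↦ -2·4·1·1 = -8
  3*X*Y ↦ 3·2·9·1 = 54
  X*Z ↦ 1·2·1·2 = 4
  Y**2 ↦ 1·1·81·1 = 81
  Y*Z ↦ 1·1·9·2 = 18
  3*Z**2 ↦ 3·1·1·4 = 12
Sum: F(2, 9, 2) = (-8) + (54) + (4) + (81) + (18) + (12) = 161.
Reducing mod 11: 161 ≡ 7 (mod 11).
Since F(a, b, c) ≡ 7 ≠ 0 (mod 11), P does NOT lie on the curve.


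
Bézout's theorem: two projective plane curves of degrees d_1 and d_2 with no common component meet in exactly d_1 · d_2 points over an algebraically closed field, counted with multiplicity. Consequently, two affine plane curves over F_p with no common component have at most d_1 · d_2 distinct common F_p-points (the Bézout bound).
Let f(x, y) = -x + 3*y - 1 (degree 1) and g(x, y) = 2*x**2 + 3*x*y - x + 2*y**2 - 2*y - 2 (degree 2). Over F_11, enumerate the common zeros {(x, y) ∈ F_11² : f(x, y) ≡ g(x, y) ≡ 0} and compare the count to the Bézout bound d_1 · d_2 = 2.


Common zeros: {(0, 4), (5, 2)}; count = 2; Bézout bound = 2.

deg(f) = 1, deg(g) = 2, so Bézout bound = 2.
Scan x ∈ F_11. For each x, list the y ∈ F_11 with f(x, y) ≡ 0 and those with g(x, y) ≡ 0 (mod 11); the common zeros in that column are the intersection.
  x = 0: f ≡ 0 at y ∈ {4}; g ≡ 0 at y ∈ {4, 8}; common: {4}.
  x = 1: f ≡ 0 at y ∈ {8}; g ≡ 0 at y ∈ {6, 10}; common: ∅.
  x = 2: f ≡ 0 at y ∈ {1}; g ≡ 0 at y ∈ ∅; common: ∅.
  x = 3: f ≡ 0 at y ∈ {5}; g ≡ 0 at y ∈ {1}; common: ∅.
  x = 4: f ≡ 0 at y ∈ {9}; g ≡ 0 at y ∈ ∅; common: ∅.
  x = 5: f ≡ 0 at y ∈ {2}; g ≡ 0 at y ∈ {2, 8}; common: {2}.
  x = 6: f ≡ 0 at y ∈ {6}; g ≡ 0 at y ∈ ∅; common: ∅.
  x = 7: f ≡ 0 at y ∈ {10}; g ≡ 0 at y ∈ {1, 6}; common: ∅.
  x = 8: f ≡ 0 at y ∈ {3}; g ≡ 0 at y ∈ ∅; common: ∅.
  x = 9: f ≡ 0 at y ∈ {7}; g ≡ 0 at y ∈ {2}; common: ∅.
  x = 10: f ≡ 0 at y ∈ {0}; g ≡ 0 at y ∈ ∅; common: ∅.
Collecting: common zeros = {(0, 4), (5, 2)}, so the count is 2.
Comparison with the Bézout bound: 2 ≤ 2 = deg(f)·deg(g), as expected for curves with no common component (the bound is attained).


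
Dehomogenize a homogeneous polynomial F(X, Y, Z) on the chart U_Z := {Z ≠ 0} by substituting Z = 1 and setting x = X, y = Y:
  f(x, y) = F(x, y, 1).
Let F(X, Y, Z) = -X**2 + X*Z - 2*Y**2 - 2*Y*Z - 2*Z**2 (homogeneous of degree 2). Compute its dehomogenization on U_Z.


f(x, y) = -x**2 + x - 2*y**2 - 2*y - 2

On U_Z we set Z = 1. Each monomial c·X^i·Y^j·Z^k in F becomes c·x^i·y^j·1^k = c·x^i·y^j.
Substituting Z = 1: F(X, Y, 1) = -x**2 + x - 2*y**2 - 2*y - 2.
Note: deg(f) ≤ deg(F) = 2; strict inequality happens when F is divisible by Z (lost terms).


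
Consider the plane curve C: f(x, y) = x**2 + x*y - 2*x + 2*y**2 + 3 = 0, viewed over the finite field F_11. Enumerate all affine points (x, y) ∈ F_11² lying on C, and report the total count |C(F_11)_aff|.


Affine F_11-points: {(0, 2), (0, 9), (3, 1), (3, 3), (4, 0), (4, 9), (7, 3), (7, 10), (9, 0), (9, 1)}; count = 10.

For each of the 121 pairs (x, y) ∈ F_11², evaluate f(x, y) mod 11. Record the zeros.
  x = 0: [0↦3, 1↦5, 2↦0, 3↦10, 4↦2, 5↦9, 6↦9, 7↦2, 8↦10, 9↦0, 10↦5]  zeros at y ∈ {2, 9}
  x = 1: [0↦2, 1↦5, 2↦1, 3↦1, 4↦5, 5↦2, 6↦3, 7↦8, 8↦6, 9↦8, 10↦3]  zeros at y ∈ ∅
  x = 2: [0↦3, 1↦7, 2↦4, 3↦5, 4↦10, 5↦8, 6↦10, 7↦5, 8↦4, 9↦7, 10↦3]  zeros at y ∈ ∅
  x = 3: [0↦6, 1↦0, 2↦9, 3↦0, 4↦6, 5↦5, 6↦8, 7↦4, 8↦4, 9↦8, 10↦5]  zeros at y ∈ {1, 3}
  x = 4: [0↦0, 1↦6, 2↦5, 3↦8, 4↦4, 5↦4, 6↦8, 7↦5, 8↦6, 9↦0, 10↦9]  zeros at y ∈ {0, 9}
  x = 5: [0↦7, 1↦3, 2↦3, 3↦7, 4↦4, 5↦5, 6↦10, 7↦8, 8↦10, 9↦5, 10↦4]  zeros at y ∈ ∅
  x = 6: [0↦5, 1↦2, 2↦3, 3↦8, 4↦6, 5↦8, 6↦3, 7↦2, 8↦5, 9↦1, 10↦1]  zeros at y ∈ ∅
  x = 7: [0↦5, 1↦3, 2↦5, 3↦0, 4↦10, 5↦2, 6↦9, 7↦9, 8↦2, 9↦10, 10↦0]  zeros at y ∈ {3, 10}
  x = 8: [0↦7, 1↦6, 2↦9, 3↦5, 4↦5, 5↦9, 6↦6, 7↦7, 8↦1, 9↦10, 10↦1]  zeros at y ∈ ∅
  x = 9: [0↦0, 1↦0, 2↦4, 3↦1, 4↦2, 5↦7, 6↦5, 7↦7, 8↦2, 9↦1, 10↦4]  zeros at y ∈ {0, 1}
  x = 10: [0↦6, 1↦7, 2↦1, 3↦10, 4↦1, 5↦7, 6↦6, 7↦9, 8↦5, 9↦5, 10↦9]  zeros at y ∈ ∅
Collecting zeros: affine points = {(0, 2), (0, 9), (3, 1), (3, 3), (4, 0), (4, 9), (7, 3), (7, 10), (9, 0), (9, 1)}.
Total count |C(F_11)_aff| = 10.


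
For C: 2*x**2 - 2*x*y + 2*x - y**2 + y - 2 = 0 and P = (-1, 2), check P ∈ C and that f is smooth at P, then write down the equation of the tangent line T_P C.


Tangent line at P: -6*x - y - 4 = 0.

Step 1: f(-1, 2) = 0, so P lies on C.
Step 2: partial derivatives
  f_x(x, y) = 4*x - 2*y + 2, f_y(x, y) = -2*x - 2*y + 1.
  f_x(P) = -6, f_y(P) = -1 (gradient nonzero, so P is smooth).
Step 3: tangent line at P: -6·(x − -1) + -1·(y − 2) = 0.
Expanding: -6*x - y - 4 = 0.


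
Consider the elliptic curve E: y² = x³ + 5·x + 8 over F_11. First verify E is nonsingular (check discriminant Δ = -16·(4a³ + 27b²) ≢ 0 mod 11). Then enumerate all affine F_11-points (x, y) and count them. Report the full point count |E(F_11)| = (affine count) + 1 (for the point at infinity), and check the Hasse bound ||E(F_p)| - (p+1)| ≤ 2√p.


Affine points = {(1, 5), (1, 6), (2, 2), (2, 9), (4, 2), (4, 9), (5, 2), (5, 9), (6, 1), (6, 10), (7, 1), (7, 10), (9, 1), (9, 10)}; affine count = 14; |E(F_11)| = 15.

Discriminant check: Δ ∝ 4a³ + 27b² = 4·5³ + 27·8² = 4·125 + 27·64 ≡ 6 (mod 11). Nonzero ⇒ E is nonsingular.
For each x ∈ F_11, compute rhs = x³ + 5·x + 8 mod 11, then count y ∈ F_11 with y² ≡ rhs.
  x = 0: rhs = 8, matching y values: none (0 points).
  x = 1: rhs = 3, matching y values: 5, 6 (2 points).
  x = 2: rhs = 4, matching y values: 2, 9 (2 points).
  x = 3: rhs = 6, matching y values: none (0 points).
  x = 4: rhs = 4, matching y values: 2, 9 (2 points).
  x = 5: rhs = 4, matching y values: 2, 9 (2 points).
  x = 6: rhs = 1, matching y values: 1, 10 (2 points).
  x = 7: rhs = 1, matching y values: 1, 10 (2 points).
  x = 8: rhs = 10, matching y values: none (0 points).
  x = 9: rhs = 1, matching y values: 1, 10 (2 points).
  x = 10: rhs = 2, matching y values: none (0 points).
Total affine count: 14.
Full point count |E(F_11)| = 14 + 1 = 15.
Hasse bound: |15 − (11+1)| = |3| = 3 ≤ 2√11 ≈ 6.6332 ✓.


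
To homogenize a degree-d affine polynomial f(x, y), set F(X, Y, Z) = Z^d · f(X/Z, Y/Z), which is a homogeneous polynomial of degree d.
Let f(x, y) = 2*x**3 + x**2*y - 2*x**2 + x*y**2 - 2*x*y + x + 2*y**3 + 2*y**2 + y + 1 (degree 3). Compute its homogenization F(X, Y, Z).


F(X, Y, Z) = 2*X**3 + X**2*Y - 2*X**2*Z + X*Y**2 - 2*X*Y*Z + X*Z**2 + 2*Y**3 + 2*Y**2*Z + Y*Z**2 + Z**3

deg(f) = 3.
Substitute x = X/Z, y = Y/Z into f, then multiply by Z^3.
  monomial 2·x^3·y^0 ↦ 2·X^3·Y^0·Z^0.
  monomial 1·x^2·y^1 ↦ 1·X^2·Y^1·Z^0.
  monomial -2·x^2·y^0 ↦ -2·X^2·Y^0·Z^1.
  monomial 1·x^1·y^2 ↦ 1·X^1·Y^2·Z^0.
  monomial -2·x^1·y^1 ↦ -2·X^1·Y^1·Z^1.
  monomial 1·x^1·y^0 ↦ 1·X^1·Y^0·Z^2.
  monomial 2·x^0·y^3 ↦ 2·X^0·Y^3·Z^0.
  monomial 2·x^0·y^2 ↦ 2·X^0·Y^2·Z^1.
  monomial 1·x^0·y^1 ↦ 1·X^0·Y^1·Z^2.
  monomial 1·x^0·y^0 ↦ 1·X^0·Y^0·Z^3.
Collecting: F(X, Y, Z) = 2*X**3 + X**2*Y - 2*X**2*Z + X*Y**2 - 2*X*Y*Z + X*Z**2 + 2*Y**3 + 2*Y**2*Z + Y*Z**2 + Z**3.
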